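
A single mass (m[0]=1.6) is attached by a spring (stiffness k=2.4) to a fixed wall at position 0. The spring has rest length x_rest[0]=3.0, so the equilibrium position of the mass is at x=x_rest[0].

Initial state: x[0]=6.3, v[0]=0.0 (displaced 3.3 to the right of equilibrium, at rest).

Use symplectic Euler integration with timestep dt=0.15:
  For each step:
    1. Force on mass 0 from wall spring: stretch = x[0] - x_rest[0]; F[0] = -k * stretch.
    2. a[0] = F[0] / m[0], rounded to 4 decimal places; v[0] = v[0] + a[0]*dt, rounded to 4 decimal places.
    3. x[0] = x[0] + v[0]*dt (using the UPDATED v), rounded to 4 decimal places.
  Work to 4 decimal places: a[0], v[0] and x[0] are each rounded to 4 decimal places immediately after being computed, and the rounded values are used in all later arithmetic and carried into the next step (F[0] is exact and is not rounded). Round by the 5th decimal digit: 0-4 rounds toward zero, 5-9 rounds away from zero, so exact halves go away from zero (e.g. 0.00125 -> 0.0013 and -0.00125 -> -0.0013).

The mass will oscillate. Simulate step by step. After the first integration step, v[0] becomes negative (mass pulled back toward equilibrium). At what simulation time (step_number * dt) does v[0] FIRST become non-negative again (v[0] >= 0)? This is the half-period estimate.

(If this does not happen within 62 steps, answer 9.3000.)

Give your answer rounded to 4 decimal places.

Answer: 2.7000

Derivation:
Step 0: x=[6.3000] v=[0.0000]
Step 1: x=[6.1886] v=[-0.7425]
Step 2: x=[5.9696] v=[-1.4599]
Step 3: x=[5.6504] v=[-2.1281]
Step 4: x=[5.2417] v=[-2.7244]
Step 5: x=[4.7574] v=[-3.2288]
Step 6: x=[4.2138] v=[-3.6242]
Step 7: x=[3.6292] v=[-3.8973]
Step 8: x=[3.0234] v=[-4.0389]
Step 9: x=[2.4168] v=[-4.0442]
Step 10: x=[1.8299] v=[-3.9130]
Step 11: x=[1.2824] v=[-3.6497]
Step 12: x=[0.7929] v=[-3.2632]
Step 13: x=[0.3779] v=[-2.7666]
Step 14: x=[0.0514] v=[-2.1766]
Step 15: x=[-0.1756] v=[-1.5132]
Step 16: x=[-0.2954] v=[-0.7987]
Step 17: x=[-0.3040] v=[-0.0572]
Step 18: x=[-0.2011] v=[0.6862]
First v>=0 after going negative at step 18, time=2.7000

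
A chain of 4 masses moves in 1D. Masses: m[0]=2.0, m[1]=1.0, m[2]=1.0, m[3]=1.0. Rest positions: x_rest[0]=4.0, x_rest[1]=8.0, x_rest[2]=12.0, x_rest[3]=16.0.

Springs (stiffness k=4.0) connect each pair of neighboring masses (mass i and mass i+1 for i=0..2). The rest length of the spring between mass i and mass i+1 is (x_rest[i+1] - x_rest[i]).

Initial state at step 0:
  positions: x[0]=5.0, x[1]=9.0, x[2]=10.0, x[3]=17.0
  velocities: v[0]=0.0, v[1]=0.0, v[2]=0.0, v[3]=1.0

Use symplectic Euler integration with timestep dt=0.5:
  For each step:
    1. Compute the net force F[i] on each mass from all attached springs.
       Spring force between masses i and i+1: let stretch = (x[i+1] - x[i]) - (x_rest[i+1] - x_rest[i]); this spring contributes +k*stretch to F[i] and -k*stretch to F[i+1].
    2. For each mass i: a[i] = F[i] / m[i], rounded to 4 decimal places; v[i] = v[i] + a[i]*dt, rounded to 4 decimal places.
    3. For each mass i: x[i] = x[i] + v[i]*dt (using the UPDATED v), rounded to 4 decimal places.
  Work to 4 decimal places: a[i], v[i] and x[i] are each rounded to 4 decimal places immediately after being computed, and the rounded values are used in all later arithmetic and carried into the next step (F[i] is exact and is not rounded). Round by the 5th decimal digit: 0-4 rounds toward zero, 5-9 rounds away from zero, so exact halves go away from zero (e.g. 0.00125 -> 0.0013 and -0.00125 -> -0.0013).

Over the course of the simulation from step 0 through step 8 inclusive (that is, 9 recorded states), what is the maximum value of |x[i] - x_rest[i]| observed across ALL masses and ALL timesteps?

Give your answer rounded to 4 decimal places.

Answer: 4.0000

Derivation:
Step 0: x=[5.0000 9.0000 10.0000 17.0000] v=[0.0000 0.0000 0.0000 1.0000]
Step 1: x=[5.0000 6.0000 16.0000 14.5000] v=[0.0000 -6.0000 12.0000 -5.0000]
Step 2: x=[3.5000 12.0000 10.5000 17.5000] v=[-3.0000 12.0000 -11.0000 6.0000]
Step 3: x=[4.2500 8.0000 13.5000 17.5000] v=[1.5000 -8.0000 6.0000 0.0000]
Step 4: x=[4.8750 5.7500 15.0000 17.5000] v=[1.2500 -4.5000 3.0000 0.0000]
Step 5: x=[3.9375 11.8750 9.7500 19.0000] v=[-1.8750 12.2500 -10.5000 3.0000]
Step 6: x=[4.9688 7.9375 15.8750 15.2500] v=[2.0625 -7.8750 12.2500 -7.5000]
Step 7: x=[5.4844 8.9688 13.4375 16.1250] v=[1.0312 2.0626 -4.8750 1.7500]
Step 8: x=[5.7422 10.9844 9.2188 18.3125] v=[0.5156 4.0312 -8.4374 4.3750]
Max displacement = 4.0000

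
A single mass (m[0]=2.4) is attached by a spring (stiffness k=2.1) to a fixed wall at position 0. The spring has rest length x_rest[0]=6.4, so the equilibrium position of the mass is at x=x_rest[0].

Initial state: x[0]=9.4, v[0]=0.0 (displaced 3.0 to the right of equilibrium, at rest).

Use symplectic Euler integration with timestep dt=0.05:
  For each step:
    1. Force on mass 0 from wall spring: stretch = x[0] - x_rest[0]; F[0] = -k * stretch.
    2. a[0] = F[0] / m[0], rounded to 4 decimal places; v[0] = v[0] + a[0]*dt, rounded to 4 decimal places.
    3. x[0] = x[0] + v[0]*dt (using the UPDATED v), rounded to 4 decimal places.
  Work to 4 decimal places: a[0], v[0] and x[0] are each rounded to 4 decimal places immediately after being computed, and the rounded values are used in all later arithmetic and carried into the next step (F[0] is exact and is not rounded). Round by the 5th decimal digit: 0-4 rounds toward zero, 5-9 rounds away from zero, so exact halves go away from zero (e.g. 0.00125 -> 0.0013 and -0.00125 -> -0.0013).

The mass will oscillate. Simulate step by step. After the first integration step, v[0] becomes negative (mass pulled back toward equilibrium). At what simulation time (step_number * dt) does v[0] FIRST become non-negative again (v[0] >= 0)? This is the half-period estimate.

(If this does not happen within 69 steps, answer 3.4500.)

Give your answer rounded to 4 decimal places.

Answer: 3.4000

Derivation:
Step 0: x=[9.4000] v=[0.0000]
Step 1: x=[9.3934] v=[-0.1313]
Step 2: x=[9.3803] v=[-0.2623]
Step 3: x=[9.3607] v=[-0.3927]
Step 4: x=[9.3346] v=[-0.5222]
Step 5: x=[9.3021] v=[-0.6506]
Step 6: x=[9.2632] v=[-0.7776]
Step 7: x=[9.2181] v=[-0.9029]
Step 8: x=[9.1668] v=[-1.0262]
Step 9: x=[9.1094] v=[-1.1473]
Step 10: x=[9.0461] v=[-1.2658]
Step 11: x=[8.9770] v=[-1.3816]
Step 12: x=[8.9023] v=[-1.4943]
Step 13: x=[8.8221] v=[-1.6038]
Step 14: x=[8.7366] v=[-1.7098]
Step 15: x=[8.6460] v=[-1.8120]
Step 16: x=[8.5505] v=[-1.9103]
Step 17: x=[8.4503] v=[-2.0044]
Step 18: x=[8.3456] v=[-2.0941]
Step 19: x=[8.2366] v=[-2.1792]
Step 20: x=[8.1236] v=[-2.2596]
Step 21: x=[8.0069] v=[-2.3350]
Step 22: x=[7.8866] v=[-2.4053]
Step 23: x=[7.7631] v=[-2.4703]
Step 24: x=[7.6366] v=[-2.5299]
Step 25: x=[7.5074] v=[-2.5840]
Step 26: x=[7.3758] v=[-2.6325]
Step 27: x=[7.2420] v=[-2.6752]
Step 28: x=[7.1064] v=[-2.7120]
Step 29: x=[6.9693] v=[-2.7429]
Step 30: x=[6.8309] v=[-2.7678]
Step 31: x=[6.6916] v=[-2.7867]
Step 32: x=[6.5516] v=[-2.7995]
Step 33: x=[6.4113] v=[-2.8061]
Step 34: x=[6.2710] v=[-2.8066]
Step 35: x=[6.1310] v=[-2.8010]
Step 36: x=[5.9915] v=[-2.7892]
Step 37: x=[5.8529] v=[-2.7713]
Step 38: x=[5.7155] v=[-2.7474]
Step 39: x=[5.5796] v=[-2.7175]
Step 40: x=[5.4455] v=[-2.6816]
Step 41: x=[5.3135] v=[-2.6398]
Step 42: x=[5.1839] v=[-2.5923]
Step 43: x=[5.0569] v=[-2.5391]
Step 44: x=[4.9329] v=[-2.4803]
Step 45: x=[4.8121] v=[-2.4161]
Step 46: x=[4.6948] v=[-2.3466]
Step 47: x=[4.5812] v=[-2.2720]
Step 48: x=[4.4716] v=[-2.1924]
Step 49: x=[4.3662] v=[-2.1080]
Step 50: x=[4.2653] v=[-2.0190]
Step 51: x=[4.1690] v=[-1.9256]
Step 52: x=[4.0776] v=[-1.8280]
Step 53: x=[3.9913] v=[-1.7264]
Step 54: x=[3.9103] v=[-1.6210]
Step 55: x=[3.8347] v=[-1.5121]
Step 56: x=[3.7647] v=[-1.3999]
Step 57: x=[3.7005] v=[-1.2846]
Step 58: x=[3.6422] v=[-1.1665]
Step 59: x=[3.5899] v=[-1.0458]
Step 60: x=[3.5438] v=[-0.9229]
Step 61: x=[3.5039] v=[-0.7979]
Step 62: x=[3.4703] v=[-0.6712]
Step 63: x=[3.4432] v=[-0.5430]
Step 64: x=[3.4225] v=[-0.4136]
Step 65: x=[3.4083] v=[-0.2833]
Step 66: x=[3.4007] v=[-0.1524]
Step 67: x=[3.3996] v=[-0.0212]
Step 68: x=[3.4051] v=[0.1101]
First v>=0 after going negative at step 68, time=3.4000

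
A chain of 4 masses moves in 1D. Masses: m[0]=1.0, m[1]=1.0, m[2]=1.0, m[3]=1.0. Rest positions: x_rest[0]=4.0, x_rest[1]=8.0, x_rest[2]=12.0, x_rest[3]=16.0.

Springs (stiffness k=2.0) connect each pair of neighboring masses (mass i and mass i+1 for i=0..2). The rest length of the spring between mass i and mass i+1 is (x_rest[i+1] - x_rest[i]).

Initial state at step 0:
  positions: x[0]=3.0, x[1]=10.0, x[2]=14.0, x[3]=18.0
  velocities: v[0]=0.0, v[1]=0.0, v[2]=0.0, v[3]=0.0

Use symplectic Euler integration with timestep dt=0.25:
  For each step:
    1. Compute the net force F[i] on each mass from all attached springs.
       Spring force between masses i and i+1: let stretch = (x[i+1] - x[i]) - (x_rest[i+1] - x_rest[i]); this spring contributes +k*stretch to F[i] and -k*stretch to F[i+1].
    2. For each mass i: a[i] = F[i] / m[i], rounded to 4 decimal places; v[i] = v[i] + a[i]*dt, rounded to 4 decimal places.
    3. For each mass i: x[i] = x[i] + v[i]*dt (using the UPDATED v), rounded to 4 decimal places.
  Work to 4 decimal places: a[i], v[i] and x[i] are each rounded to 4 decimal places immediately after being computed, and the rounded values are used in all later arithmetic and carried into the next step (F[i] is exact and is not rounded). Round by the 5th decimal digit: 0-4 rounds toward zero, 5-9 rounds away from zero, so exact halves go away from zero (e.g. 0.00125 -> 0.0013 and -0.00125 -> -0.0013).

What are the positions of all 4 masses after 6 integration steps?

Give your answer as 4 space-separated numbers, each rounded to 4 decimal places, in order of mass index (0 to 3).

Answer: 6.3529 8.3747 12.5920 17.6804

Derivation:
Step 0: x=[3.0000 10.0000 14.0000 18.0000] v=[0.0000 0.0000 0.0000 0.0000]
Step 1: x=[3.3750 9.6250 14.0000 18.0000] v=[1.5000 -1.5000 0.0000 0.0000]
Step 2: x=[4.0313 9.0156 13.9531 18.0000] v=[2.6250 -2.4375 -0.1875 0.0000]
Step 3: x=[4.8106 8.4004 13.7949 17.9941] v=[3.1172 -2.4609 -0.6328 -0.0235]
Step 4: x=[5.5386 8.0108 13.4873 17.9633] v=[2.9121 -1.5586 -1.2305 -0.1231]
Step 5: x=[6.0757 7.9967 13.0546 17.8730] v=[2.1482 -0.0565 -1.7308 -0.3611]
Step 6: x=[6.3529 8.3747 12.5920 17.6804] v=[1.1087 1.5120 -1.8506 -0.7703]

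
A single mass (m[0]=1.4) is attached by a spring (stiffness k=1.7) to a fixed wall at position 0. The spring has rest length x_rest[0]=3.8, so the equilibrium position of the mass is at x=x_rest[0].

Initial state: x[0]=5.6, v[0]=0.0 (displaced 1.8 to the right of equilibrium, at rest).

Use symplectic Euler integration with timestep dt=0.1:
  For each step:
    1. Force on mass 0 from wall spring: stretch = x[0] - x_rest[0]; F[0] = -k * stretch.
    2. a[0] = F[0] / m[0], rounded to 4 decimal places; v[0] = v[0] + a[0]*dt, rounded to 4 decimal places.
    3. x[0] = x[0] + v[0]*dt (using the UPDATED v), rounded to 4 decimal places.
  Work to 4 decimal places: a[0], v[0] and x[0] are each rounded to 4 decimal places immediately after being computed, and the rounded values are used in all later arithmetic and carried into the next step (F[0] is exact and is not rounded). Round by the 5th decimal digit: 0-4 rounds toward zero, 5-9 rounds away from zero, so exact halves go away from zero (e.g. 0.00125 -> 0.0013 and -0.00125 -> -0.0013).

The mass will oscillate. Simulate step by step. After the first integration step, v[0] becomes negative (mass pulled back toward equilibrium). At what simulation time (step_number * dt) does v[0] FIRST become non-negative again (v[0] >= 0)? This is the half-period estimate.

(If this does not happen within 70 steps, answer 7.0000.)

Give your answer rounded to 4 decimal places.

Step 0: x=[5.6000] v=[0.0000]
Step 1: x=[5.5781] v=[-0.2186]
Step 2: x=[5.5347] v=[-0.4345]
Step 3: x=[5.4702] v=[-0.6451]
Step 4: x=[5.3854] v=[-0.8479]
Step 5: x=[5.2814] v=[-1.0404]
Step 6: x=[5.1594] v=[-1.2203]
Step 7: x=[5.0209] v=[-1.3854]
Step 8: x=[4.8675] v=[-1.5337]
Step 9: x=[4.7012] v=[-1.6633]
Step 10: x=[4.5239] v=[-1.7727]
Step 11: x=[4.3378] v=[-1.8606]
Step 12: x=[4.1452] v=[-1.9259]
Step 13: x=[3.9484] v=[-1.9678]
Step 14: x=[3.7498] v=[-1.9858]
Step 15: x=[3.5518] v=[-1.9797]
Step 16: x=[3.3568] v=[-1.9496]
Step 17: x=[3.1672] v=[-1.8958]
Step 18: x=[2.9853] v=[-1.8190]
Step 19: x=[2.8133] v=[-1.7201]
Step 20: x=[2.6533] v=[-1.6003]
Step 21: x=[2.5072] v=[-1.4611]
Step 22: x=[2.3768] v=[-1.3041]
Step 23: x=[2.2637] v=[-1.1313]
Step 24: x=[2.1692] v=[-0.9448]
Step 25: x=[2.0945] v=[-0.7468]
Step 26: x=[2.0405] v=[-0.5397]
Step 27: x=[2.0079] v=[-0.3261]
Step 28: x=[1.9971] v=[-0.1085]
Step 29: x=[2.0081] v=[0.1104]
First v>=0 after going negative at step 29, time=2.9000

Answer: 2.9000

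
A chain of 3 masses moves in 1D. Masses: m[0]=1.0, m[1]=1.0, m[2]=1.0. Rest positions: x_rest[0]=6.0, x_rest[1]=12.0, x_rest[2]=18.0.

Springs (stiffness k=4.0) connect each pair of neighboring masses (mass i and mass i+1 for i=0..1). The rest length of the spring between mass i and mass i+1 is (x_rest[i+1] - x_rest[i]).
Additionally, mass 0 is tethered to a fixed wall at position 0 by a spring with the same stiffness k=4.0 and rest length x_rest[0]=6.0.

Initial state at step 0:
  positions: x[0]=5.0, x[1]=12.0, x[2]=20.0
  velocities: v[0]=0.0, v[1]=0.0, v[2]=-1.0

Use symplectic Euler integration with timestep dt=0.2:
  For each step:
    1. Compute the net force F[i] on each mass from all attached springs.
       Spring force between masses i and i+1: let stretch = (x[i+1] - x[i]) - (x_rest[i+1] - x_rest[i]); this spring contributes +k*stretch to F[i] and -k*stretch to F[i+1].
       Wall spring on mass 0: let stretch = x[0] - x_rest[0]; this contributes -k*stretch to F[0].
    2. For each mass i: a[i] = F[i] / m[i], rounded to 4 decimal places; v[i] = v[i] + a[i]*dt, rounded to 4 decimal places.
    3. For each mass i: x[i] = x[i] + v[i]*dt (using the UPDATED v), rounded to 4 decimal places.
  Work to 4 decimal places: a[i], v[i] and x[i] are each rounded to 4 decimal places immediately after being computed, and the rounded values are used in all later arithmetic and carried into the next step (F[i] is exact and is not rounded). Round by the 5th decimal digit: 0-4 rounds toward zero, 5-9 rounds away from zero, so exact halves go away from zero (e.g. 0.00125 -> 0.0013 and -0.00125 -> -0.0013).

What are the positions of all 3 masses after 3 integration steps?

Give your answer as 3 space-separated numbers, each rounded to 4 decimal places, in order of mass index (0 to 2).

Step 0: x=[5.0000 12.0000 20.0000] v=[0.0000 0.0000 -1.0000]
Step 1: x=[5.3200 12.1600 19.4800] v=[1.6000 0.8000 -2.6000]
Step 2: x=[5.8832 12.3968 18.7488] v=[2.8160 1.1840 -3.6560]
Step 3: x=[6.5473 12.6077 17.9613] v=[3.3203 1.0547 -3.9376]

Answer: 6.5473 12.6077 17.9613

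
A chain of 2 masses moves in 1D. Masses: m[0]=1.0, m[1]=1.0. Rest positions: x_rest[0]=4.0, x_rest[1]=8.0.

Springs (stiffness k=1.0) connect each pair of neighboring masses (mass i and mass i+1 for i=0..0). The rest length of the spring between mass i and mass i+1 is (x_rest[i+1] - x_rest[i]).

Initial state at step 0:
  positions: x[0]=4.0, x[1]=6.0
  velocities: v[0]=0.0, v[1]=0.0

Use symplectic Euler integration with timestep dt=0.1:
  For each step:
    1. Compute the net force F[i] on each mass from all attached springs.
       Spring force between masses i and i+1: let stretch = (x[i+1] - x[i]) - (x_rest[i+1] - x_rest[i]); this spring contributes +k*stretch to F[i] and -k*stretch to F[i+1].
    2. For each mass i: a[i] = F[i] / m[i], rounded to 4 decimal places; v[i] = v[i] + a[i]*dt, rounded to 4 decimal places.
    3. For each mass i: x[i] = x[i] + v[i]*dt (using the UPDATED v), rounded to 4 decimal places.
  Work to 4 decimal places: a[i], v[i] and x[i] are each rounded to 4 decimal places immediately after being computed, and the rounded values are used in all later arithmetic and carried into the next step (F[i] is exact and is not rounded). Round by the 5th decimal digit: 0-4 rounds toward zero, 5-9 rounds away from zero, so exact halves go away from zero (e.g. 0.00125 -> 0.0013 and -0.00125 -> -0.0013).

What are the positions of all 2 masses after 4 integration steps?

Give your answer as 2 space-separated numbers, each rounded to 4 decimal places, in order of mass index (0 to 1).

Step 0: x=[4.0000 6.0000] v=[0.0000 0.0000]
Step 1: x=[3.9800 6.0200] v=[-0.2000 0.2000]
Step 2: x=[3.9404 6.0596] v=[-0.3960 0.3960]
Step 3: x=[3.8820 6.1180] v=[-0.5841 0.5841]
Step 4: x=[3.8060 6.1941] v=[-0.7605 0.7605]

Answer: 3.8060 6.1941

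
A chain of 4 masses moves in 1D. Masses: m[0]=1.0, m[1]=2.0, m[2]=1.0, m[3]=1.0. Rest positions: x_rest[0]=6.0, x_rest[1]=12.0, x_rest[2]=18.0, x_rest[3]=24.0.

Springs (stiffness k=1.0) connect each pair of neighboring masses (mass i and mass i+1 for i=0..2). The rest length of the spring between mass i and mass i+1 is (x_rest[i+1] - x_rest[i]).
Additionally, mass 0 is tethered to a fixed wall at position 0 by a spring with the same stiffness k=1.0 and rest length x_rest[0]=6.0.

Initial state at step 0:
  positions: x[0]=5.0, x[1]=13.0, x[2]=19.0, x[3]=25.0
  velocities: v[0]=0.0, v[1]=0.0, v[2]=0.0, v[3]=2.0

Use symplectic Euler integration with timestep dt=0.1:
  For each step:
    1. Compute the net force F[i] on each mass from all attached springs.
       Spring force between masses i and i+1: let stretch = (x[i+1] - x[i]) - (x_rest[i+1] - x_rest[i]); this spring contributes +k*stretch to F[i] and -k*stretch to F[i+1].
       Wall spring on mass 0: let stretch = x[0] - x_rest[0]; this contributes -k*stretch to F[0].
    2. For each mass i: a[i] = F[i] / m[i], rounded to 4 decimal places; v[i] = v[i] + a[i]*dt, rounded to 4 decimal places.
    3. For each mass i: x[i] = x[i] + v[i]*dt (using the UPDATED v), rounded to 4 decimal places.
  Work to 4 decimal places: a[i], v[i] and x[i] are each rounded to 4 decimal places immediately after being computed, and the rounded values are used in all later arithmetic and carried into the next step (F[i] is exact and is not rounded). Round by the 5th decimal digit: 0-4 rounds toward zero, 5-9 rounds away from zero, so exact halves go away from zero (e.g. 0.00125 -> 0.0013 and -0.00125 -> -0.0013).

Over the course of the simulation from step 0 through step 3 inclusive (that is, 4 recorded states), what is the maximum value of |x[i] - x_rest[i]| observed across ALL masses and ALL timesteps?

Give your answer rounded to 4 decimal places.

Answer: 1.5920

Derivation:
Step 0: x=[5.0000 13.0000 19.0000 25.0000] v=[0.0000 0.0000 0.0000 2.0000]
Step 1: x=[5.0300 12.9900 19.0000 25.2000] v=[0.3000 -0.1000 0.0000 2.0000]
Step 2: x=[5.0893 12.9703 19.0019 25.3980] v=[0.5930 -0.1975 0.0190 1.9800]
Step 3: x=[5.1765 12.9413 19.0075 25.5920] v=[0.8722 -0.2900 0.0555 1.9404]
Max displacement = 1.5920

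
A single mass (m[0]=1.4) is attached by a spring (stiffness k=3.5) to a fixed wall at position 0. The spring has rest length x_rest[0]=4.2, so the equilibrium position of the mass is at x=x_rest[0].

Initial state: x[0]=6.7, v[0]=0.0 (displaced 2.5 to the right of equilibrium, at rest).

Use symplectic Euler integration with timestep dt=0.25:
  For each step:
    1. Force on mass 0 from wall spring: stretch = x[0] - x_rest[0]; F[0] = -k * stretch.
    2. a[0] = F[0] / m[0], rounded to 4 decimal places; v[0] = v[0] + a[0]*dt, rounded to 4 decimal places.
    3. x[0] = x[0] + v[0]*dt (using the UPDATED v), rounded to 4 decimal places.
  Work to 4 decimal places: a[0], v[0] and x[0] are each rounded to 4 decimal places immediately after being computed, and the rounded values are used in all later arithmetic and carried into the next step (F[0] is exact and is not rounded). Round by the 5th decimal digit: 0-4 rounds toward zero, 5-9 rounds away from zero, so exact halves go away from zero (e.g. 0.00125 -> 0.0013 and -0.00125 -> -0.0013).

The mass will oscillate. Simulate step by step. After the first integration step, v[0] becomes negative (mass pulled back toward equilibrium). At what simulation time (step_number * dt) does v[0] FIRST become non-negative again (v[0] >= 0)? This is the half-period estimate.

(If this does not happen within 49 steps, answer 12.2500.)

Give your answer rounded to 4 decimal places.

Step 0: x=[6.7000] v=[0.0000]
Step 1: x=[6.3094] v=[-1.5625]
Step 2: x=[5.5892] v=[-2.8809]
Step 3: x=[4.6519] v=[-3.7492]
Step 4: x=[3.6440] v=[-4.0317]
Step 5: x=[2.7230] v=[-3.6842]
Step 6: x=[2.0327] v=[-2.7611]
Step 7: x=[1.6811] v=[-1.4065]
Step 8: x=[1.7231] v=[0.1678]
First v>=0 after going negative at step 8, time=2.0000

Answer: 2.0000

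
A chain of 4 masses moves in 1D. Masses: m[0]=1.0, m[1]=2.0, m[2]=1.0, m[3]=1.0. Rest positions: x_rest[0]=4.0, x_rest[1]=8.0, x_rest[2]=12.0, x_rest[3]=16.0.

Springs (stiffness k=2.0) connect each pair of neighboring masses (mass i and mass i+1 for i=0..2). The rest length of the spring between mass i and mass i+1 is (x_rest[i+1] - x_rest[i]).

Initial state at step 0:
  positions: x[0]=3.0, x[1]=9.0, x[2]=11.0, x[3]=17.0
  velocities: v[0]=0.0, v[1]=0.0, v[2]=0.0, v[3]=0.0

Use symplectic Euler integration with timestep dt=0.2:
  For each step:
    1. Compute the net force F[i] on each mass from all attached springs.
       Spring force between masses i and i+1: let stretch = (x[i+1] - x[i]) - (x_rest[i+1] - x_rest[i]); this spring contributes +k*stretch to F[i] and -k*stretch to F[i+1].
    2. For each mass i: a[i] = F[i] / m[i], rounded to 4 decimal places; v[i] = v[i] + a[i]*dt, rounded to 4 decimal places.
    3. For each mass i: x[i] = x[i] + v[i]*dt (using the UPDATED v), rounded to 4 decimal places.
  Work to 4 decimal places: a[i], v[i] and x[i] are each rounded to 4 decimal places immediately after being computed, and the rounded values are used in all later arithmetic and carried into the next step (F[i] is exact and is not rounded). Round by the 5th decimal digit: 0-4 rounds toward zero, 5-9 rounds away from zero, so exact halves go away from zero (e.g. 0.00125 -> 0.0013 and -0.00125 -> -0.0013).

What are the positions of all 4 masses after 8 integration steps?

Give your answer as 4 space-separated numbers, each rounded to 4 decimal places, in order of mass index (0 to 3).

Step 0: x=[3.0000 9.0000 11.0000 17.0000] v=[0.0000 0.0000 0.0000 0.0000]
Step 1: x=[3.1600 8.8400 11.3200 16.8400] v=[0.8000 -0.8000 1.6000 -0.8000]
Step 2: x=[3.4544 8.5520 11.8832 16.5584] v=[1.4720 -1.4400 2.8160 -1.4080]
Step 3: x=[3.8366 8.1933 12.5539 16.2228] v=[1.9110 -1.7933 3.3536 -1.6781]
Step 4: x=[4.2473 7.8348 13.1693 15.9137] v=[2.0537 -1.7925 3.0769 -1.5457]
Step 5: x=[4.6250 7.5462 13.5775 15.7050] v=[1.8887 -1.4431 2.0409 -1.0435]
Step 6: x=[4.9164 7.3820 13.6734 15.6461] v=[1.4572 -0.8211 0.4794 -0.2945]
Step 7: x=[5.0851 7.3708 13.4238 15.7494] v=[0.8434 -0.0559 -1.2481 0.5164]
Step 8: x=[5.1166 7.5103 12.8760 15.9866] v=[0.1577 0.6976 -2.7391 1.1862]

Answer: 5.1166 7.5103 12.8760 15.9866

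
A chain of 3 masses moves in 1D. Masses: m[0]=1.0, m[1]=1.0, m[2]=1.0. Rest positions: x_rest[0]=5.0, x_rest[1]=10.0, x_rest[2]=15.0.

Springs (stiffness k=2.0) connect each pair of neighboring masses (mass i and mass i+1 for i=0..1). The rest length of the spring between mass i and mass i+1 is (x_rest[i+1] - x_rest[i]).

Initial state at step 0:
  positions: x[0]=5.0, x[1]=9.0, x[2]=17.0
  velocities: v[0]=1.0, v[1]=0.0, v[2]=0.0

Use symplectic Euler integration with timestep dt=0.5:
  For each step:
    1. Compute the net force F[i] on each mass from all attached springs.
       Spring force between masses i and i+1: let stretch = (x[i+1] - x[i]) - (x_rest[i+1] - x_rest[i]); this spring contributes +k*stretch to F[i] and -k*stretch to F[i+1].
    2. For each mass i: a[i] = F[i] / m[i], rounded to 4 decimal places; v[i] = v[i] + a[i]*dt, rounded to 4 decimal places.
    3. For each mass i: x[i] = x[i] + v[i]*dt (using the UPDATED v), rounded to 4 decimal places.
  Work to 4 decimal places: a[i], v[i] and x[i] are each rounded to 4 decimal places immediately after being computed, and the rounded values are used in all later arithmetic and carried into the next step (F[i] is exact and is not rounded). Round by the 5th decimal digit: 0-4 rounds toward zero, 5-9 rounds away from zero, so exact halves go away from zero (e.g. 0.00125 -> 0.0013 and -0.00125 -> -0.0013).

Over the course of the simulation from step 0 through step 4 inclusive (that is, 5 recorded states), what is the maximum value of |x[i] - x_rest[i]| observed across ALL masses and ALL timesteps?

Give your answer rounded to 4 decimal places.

Step 0: x=[5.0000 9.0000 17.0000] v=[1.0000 0.0000 0.0000]
Step 1: x=[5.0000 11.0000 15.5000] v=[0.0000 4.0000 -3.0000]
Step 2: x=[5.5000 12.2500 14.2500] v=[1.0000 2.5000 -2.5000]
Step 3: x=[6.8750 11.1250 14.5000] v=[2.7500 -2.2500 0.5000]
Step 4: x=[7.8750 9.5625 15.5625] v=[2.0000 -3.1250 2.1250]
Max displacement = 2.8750

Answer: 2.8750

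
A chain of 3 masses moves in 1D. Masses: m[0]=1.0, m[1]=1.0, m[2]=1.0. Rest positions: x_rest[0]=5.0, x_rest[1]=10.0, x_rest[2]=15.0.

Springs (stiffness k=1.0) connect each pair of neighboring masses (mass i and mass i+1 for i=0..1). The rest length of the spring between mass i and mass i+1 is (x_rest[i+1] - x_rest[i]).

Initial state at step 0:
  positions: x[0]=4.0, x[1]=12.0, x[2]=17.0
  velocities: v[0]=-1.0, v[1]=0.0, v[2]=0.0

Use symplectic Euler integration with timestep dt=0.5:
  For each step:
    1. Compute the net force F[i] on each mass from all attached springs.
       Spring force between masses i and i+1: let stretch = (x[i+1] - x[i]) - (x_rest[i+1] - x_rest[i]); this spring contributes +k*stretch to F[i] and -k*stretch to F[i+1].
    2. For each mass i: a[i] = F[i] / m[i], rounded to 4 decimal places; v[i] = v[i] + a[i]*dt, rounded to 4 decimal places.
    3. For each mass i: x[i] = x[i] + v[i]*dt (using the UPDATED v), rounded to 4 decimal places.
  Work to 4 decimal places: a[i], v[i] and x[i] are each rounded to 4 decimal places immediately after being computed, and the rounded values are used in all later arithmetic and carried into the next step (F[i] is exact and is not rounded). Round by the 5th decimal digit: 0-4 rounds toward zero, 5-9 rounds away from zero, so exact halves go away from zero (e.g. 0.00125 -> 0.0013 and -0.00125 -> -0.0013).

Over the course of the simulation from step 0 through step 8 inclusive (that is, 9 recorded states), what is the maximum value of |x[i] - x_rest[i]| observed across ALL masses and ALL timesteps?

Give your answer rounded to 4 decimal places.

Answer: 2.1022

Derivation:
Step 0: x=[4.0000 12.0000 17.0000] v=[-1.0000 0.0000 0.0000]
Step 1: x=[4.2500 11.2500 17.0000] v=[0.5000 -1.5000 0.0000]
Step 2: x=[5.0000 10.1875 16.8125] v=[1.5000 -2.1250 -0.3750]
Step 3: x=[5.7969 9.4844 16.2188] v=[1.5938 -1.4063 -1.1875]
Step 4: x=[6.2657 9.5430 15.1915] v=[0.9376 0.1172 -2.0547]
Step 5: x=[6.3039 10.1944 14.0020] v=[0.0763 1.3028 -2.3790]
Step 6: x=[6.0647 10.8251 13.1106] v=[-0.4785 1.2614 -1.7828]
Step 7: x=[5.7656 10.8371 12.8978] v=[-0.5983 0.0240 -0.4256]
Step 8: x=[5.4843 10.0964 13.4199] v=[-0.5626 -1.4814 1.0441]
Max displacement = 2.1022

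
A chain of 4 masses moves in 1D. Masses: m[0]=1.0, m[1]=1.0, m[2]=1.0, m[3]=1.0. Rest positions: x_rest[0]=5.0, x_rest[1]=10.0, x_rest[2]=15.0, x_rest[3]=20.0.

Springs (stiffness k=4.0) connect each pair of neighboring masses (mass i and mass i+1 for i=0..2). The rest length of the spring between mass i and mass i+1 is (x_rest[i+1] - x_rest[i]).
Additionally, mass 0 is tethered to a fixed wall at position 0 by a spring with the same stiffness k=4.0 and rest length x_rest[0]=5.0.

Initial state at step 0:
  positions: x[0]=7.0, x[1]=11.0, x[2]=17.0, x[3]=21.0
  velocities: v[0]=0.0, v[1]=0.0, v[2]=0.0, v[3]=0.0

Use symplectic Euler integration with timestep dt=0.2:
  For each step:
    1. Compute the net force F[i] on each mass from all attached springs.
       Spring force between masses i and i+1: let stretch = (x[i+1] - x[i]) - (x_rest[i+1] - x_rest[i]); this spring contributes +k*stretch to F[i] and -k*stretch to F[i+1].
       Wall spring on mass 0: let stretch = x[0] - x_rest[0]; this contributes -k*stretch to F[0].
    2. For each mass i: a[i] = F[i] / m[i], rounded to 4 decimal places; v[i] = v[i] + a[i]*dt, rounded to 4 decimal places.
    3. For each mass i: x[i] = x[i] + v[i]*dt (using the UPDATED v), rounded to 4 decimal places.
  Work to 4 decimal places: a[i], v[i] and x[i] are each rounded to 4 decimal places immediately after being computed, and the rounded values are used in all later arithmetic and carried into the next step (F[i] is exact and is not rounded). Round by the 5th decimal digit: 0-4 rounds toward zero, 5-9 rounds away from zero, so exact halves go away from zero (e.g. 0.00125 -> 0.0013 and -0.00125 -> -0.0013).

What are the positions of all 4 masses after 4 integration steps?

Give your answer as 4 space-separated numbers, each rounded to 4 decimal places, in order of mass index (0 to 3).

Step 0: x=[7.0000 11.0000 17.0000 21.0000] v=[0.0000 0.0000 0.0000 0.0000]
Step 1: x=[6.5200 11.3200 16.6800 21.1600] v=[-2.4000 1.6000 -1.6000 0.8000]
Step 2: x=[5.7648 11.7296 16.2192 21.4032] v=[-3.7760 2.0480 -2.3040 1.2160]
Step 3: x=[5.0416 11.9032 15.8695 21.6170] v=[-3.6160 0.8678 -1.7485 1.0688]
Step 4: x=[4.6096 11.6135 15.8048 21.7112] v=[-2.1600 -1.4484 -0.3235 0.4708]

Answer: 4.6096 11.6135 15.8048 21.7112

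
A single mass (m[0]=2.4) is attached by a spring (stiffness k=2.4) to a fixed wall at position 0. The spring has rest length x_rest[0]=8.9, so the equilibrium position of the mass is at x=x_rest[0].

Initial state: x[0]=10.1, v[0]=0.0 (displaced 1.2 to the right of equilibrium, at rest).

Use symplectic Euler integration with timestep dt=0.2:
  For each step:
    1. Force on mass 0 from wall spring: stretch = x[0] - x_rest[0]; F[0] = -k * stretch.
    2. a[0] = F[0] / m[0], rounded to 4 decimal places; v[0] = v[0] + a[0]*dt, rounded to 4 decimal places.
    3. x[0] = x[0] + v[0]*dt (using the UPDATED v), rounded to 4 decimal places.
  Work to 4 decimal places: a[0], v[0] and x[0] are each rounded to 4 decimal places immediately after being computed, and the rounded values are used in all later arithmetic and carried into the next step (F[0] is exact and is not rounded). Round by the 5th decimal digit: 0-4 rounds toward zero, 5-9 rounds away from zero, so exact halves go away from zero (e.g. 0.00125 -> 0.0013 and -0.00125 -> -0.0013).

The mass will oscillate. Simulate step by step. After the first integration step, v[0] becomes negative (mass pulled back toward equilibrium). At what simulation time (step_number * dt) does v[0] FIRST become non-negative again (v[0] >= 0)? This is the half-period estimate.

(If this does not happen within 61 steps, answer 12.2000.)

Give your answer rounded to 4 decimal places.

Step 0: x=[10.1000] v=[0.0000]
Step 1: x=[10.0520] v=[-0.2400]
Step 2: x=[9.9579] v=[-0.4704]
Step 3: x=[9.8215] v=[-0.6820]
Step 4: x=[9.6482] v=[-0.8663]
Step 5: x=[9.4450] v=[-1.0159]
Step 6: x=[9.2200] v=[-1.1249]
Step 7: x=[8.9822] v=[-1.1889]
Step 8: x=[8.7411] v=[-1.2053]
Step 9: x=[8.5064] v=[-1.1735]
Step 10: x=[8.2874] v=[-1.0948]
Step 11: x=[8.0929] v=[-0.9723]
Step 12: x=[7.9307] v=[-0.8109]
Step 13: x=[7.8073] v=[-0.6170]
Step 14: x=[7.7276] v=[-0.3985]
Step 15: x=[7.6948] v=[-0.1640]
Step 16: x=[7.7102] v=[0.0770]
First v>=0 after going negative at step 16, time=3.2000

Answer: 3.2000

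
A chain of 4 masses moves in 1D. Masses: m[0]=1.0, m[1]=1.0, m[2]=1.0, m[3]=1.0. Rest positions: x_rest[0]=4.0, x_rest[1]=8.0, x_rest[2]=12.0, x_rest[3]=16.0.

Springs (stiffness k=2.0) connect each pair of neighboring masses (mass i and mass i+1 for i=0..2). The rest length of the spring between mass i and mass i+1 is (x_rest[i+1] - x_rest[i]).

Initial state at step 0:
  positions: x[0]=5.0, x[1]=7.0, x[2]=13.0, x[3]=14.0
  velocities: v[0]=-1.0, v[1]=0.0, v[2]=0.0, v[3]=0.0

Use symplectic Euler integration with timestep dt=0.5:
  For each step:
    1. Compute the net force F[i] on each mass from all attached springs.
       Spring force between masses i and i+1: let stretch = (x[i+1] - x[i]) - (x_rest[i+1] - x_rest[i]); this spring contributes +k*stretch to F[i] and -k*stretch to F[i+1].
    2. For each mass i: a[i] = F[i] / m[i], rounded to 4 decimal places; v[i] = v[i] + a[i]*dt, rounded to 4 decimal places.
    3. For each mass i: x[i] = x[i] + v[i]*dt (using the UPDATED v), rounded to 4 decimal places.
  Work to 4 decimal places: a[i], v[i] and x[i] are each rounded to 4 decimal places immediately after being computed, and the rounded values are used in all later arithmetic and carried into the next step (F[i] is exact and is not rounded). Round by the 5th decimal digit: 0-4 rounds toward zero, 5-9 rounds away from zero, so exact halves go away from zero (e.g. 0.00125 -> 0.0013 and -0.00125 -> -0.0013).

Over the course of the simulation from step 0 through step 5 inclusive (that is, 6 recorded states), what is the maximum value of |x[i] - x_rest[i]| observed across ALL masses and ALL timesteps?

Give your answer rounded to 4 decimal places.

Step 0: x=[5.0000 7.0000 13.0000 14.0000] v=[-1.0000 0.0000 0.0000 0.0000]
Step 1: x=[3.5000 9.0000 10.5000 15.5000] v=[-3.0000 4.0000 -5.0000 3.0000]
Step 2: x=[2.7500 9.0000 9.7500 16.5000] v=[-1.5000 0.0000 -1.5000 2.0000]
Step 3: x=[3.1250 6.2500 12.0000 16.1250] v=[0.7500 -5.5000 4.5000 -0.7500]
Step 4: x=[3.0625 4.8125 13.4375 15.6875] v=[-0.1250 -2.8750 2.8750 -0.8750]
Step 5: x=[1.8750 6.8125 11.6875 16.1250] v=[-2.3750 4.0000 -3.5000 0.8750]
Max displacement = 3.1875

Answer: 3.1875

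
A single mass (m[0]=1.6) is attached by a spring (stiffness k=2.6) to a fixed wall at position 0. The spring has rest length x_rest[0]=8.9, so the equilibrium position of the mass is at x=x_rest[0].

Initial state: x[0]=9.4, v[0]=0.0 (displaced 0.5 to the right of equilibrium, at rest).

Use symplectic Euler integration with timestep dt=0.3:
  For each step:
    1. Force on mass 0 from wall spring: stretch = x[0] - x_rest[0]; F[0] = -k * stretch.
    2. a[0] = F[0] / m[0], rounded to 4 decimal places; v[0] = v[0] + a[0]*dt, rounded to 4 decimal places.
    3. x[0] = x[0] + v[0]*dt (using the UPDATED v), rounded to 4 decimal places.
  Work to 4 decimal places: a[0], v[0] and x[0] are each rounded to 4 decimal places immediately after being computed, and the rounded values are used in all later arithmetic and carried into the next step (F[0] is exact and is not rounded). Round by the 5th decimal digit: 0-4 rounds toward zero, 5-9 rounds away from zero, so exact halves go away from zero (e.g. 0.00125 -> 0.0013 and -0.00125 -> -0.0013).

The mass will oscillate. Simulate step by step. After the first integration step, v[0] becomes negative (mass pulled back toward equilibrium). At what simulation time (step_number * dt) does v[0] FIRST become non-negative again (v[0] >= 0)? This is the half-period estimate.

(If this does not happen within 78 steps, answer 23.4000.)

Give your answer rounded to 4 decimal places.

Step 0: x=[9.4000] v=[0.0000]
Step 1: x=[9.3269] v=[-0.2438]
Step 2: x=[9.1913] v=[-0.4519]
Step 3: x=[9.0131] v=[-0.5939]
Step 4: x=[8.8184] v=[-0.6490]
Step 5: x=[8.6356] v=[-0.6092]
Step 6: x=[8.4915] v=[-0.4803]
Step 7: x=[8.4071] v=[-0.2812]
Step 8: x=[8.3948] v=[-0.0409]
Step 9: x=[8.4564] v=[0.2054]
First v>=0 after going negative at step 9, time=2.7000

Answer: 2.7000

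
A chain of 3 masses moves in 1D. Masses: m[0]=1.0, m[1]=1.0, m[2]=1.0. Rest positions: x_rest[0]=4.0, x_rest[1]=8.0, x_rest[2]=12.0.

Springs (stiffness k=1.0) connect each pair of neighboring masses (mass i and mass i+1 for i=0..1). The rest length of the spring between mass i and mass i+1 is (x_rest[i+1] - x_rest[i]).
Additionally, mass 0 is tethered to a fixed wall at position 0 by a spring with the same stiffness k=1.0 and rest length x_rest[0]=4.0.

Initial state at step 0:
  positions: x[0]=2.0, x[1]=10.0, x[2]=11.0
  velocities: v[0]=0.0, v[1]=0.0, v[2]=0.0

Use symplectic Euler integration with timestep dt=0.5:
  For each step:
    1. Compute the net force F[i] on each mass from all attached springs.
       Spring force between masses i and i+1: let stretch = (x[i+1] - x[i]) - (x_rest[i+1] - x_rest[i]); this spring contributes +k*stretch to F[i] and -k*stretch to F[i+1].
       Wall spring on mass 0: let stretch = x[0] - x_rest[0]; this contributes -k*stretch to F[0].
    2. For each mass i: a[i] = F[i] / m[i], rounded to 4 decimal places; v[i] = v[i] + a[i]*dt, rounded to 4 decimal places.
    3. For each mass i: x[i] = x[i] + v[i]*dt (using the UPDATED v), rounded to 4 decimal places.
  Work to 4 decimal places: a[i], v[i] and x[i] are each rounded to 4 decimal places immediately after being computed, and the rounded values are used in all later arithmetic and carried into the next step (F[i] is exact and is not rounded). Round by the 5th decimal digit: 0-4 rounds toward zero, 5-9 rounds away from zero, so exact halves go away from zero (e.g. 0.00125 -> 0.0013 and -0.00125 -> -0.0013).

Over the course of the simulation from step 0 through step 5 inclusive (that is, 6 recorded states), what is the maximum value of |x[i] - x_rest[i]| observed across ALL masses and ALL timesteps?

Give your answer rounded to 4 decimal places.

Answer: 2.4844

Derivation:
Step 0: x=[2.0000 10.0000 11.0000] v=[0.0000 0.0000 0.0000]
Step 1: x=[3.5000 8.2500 11.7500] v=[3.0000 -3.5000 1.5000]
Step 2: x=[5.3125 6.1875 12.6250] v=[3.6250 -4.1250 1.7500]
Step 3: x=[6.0157 5.5156 12.8907] v=[1.4063 -1.3438 0.5313]
Step 4: x=[5.0899 6.8125 12.3126] v=[-1.8516 2.5938 -1.1563]
Step 5: x=[3.3223 9.0538 11.3594] v=[-3.5353 4.4826 -1.9064]
Max displacement = 2.4844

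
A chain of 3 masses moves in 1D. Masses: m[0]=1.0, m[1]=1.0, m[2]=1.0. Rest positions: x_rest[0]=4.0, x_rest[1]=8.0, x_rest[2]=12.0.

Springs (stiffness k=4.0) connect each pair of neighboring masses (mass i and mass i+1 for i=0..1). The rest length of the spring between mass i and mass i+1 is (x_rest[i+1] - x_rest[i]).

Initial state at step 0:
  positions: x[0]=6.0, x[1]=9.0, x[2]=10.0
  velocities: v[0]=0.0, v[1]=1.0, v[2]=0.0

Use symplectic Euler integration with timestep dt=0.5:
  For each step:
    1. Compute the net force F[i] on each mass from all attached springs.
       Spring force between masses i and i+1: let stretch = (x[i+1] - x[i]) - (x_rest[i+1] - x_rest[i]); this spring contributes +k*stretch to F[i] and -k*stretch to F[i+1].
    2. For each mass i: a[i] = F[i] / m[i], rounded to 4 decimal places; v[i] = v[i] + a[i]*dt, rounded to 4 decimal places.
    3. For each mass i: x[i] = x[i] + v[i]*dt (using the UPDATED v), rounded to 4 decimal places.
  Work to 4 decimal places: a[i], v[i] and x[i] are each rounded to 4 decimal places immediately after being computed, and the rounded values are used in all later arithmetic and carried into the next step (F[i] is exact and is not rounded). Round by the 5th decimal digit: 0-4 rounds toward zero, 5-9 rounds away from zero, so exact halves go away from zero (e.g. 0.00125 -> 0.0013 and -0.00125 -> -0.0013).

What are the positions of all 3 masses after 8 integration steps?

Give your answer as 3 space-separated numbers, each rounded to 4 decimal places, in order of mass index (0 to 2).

Answer: 3.5000 10.0000 15.5000

Derivation:
Step 0: x=[6.0000 9.0000 10.0000] v=[0.0000 1.0000 0.0000]
Step 1: x=[5.0000 7.5000 13.0000] v=[-2.0000 -3.0000 6.0000]
Step 2: x=[2.5000 9.0000 14.5000] v=[-5.0000 3.0000 3.0000]
Step 3: x=[2.5000 9.5000 14.5000] v=[0.0000 1.0000 0.0000]
Step 4: x=[5.5000 8.0000 13.5000] v=[6.0000 -3.0000 -2.0000]
Step 5: x=[7.0000 9.5000 11.0000] v=[3.0000 3.0000 -5.0000]
Step 6: x=[7.0000 10.0000 11.0000] v=[0.0000 1.0000 0.0000]
Step 7: x=[6.0000 8.5000 14.0000] v=[-2.0000 -3.0000 6.0000]
Step 8: x=[3.5000 10.0000 15.5000] v=[-5.0000 3.0000 3.0000]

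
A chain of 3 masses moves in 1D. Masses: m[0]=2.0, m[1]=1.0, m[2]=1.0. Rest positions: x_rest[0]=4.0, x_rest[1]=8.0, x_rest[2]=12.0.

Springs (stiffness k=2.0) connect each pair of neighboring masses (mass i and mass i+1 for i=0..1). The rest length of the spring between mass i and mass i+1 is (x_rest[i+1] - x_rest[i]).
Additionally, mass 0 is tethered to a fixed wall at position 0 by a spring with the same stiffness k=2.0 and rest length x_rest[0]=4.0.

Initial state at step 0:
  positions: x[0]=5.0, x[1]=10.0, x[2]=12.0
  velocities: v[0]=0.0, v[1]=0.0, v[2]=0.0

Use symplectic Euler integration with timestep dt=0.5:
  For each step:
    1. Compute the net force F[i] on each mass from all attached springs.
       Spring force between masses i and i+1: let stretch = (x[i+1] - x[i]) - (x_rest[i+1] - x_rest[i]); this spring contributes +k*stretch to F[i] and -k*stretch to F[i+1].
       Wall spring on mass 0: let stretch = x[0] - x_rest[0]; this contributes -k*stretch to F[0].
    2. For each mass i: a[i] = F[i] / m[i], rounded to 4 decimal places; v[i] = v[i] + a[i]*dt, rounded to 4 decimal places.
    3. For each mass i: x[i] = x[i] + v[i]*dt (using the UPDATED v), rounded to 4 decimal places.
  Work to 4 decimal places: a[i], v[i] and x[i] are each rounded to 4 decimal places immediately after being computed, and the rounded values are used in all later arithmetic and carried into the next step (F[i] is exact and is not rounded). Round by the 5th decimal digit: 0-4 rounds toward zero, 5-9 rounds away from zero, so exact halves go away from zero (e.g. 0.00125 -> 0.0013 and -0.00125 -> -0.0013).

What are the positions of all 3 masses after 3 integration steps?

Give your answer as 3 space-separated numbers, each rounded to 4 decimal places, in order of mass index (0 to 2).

Step 0: x=[5.0000 10.0000 12.0000] v=[0.0000 0.0000 0.0000]
Step 1: x=[5.0000 8.5000 13.0000] v=[0.0000 -3.0000 2.0000]
Step 2: x=[4.6250 7.5000 13.7500] v=[-0.7500 -2.0000 1.5000]
Step 3: x=[3.8125 8.1875 13.3750] v=[-1.6250 1.3750 -0.7500]

Answer: 3.8125 8.1875 13.3750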